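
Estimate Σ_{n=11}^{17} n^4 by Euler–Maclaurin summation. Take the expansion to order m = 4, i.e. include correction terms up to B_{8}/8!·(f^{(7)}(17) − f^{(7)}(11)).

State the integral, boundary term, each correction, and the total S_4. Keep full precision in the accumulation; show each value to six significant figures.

S_4 ≈ 302036

Integral: ∫_11^17 x^4 dx = 251761.
Boundary: ½(f(11) + f(17)) = ½(14641.0 + 83521.0) = 49081.0.
Running total after boundary: 300842.
Correction k=1: B_{2}/2! · (f^{(1)}(17) − f^{(1)}(11)) = 1/12 · (19652.0 − 5324.00) = 1194.00.
After k=1: 302036.
Correction k=2: B_{4}/4! · (f^{(3)}(17) − f^{(3)}(11)) = −1/720 · (408.000 − 264.000) = -0.200000.
After k=2: 302036.
Correction k=3: B_{6}/6! · (f^{(5)}(17) − f^{(5)}(11)) = 1/30240 · (0.00000 − 0.00000) = 0.00000.
After k=3: 302036.
Correction k=4: B_{8}/8! · (f^{(7)}(17) − f^{(7)}(11)) = −1/1209600 · (0.00000 − 0.00000) = 0.00000.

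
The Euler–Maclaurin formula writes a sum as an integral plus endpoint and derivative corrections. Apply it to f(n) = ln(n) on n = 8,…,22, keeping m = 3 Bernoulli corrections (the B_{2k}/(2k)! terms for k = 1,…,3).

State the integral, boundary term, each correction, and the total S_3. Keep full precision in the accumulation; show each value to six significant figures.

∫_8^22 ln(x) dx evaluates to 37.3674.
Endpoint term: (f(8) + f(22))/2 = (2.07944 + 3.09104)/2 = 2.58524.
Running total after boundary: 39.9526.
Order-1 term: 1/12 · (0.0454545 − 0.125000) = -0.00662879.
Partial sum through k=1: 39.9460.
Order-2 term: −1/720 · (0.000187829 − 0.00390625) = 5.16447e-06.
Partial sum through k=2: 39.9460.
Order-3 term: 1/30240 · (4.65691e-06 − 0.000732422) = -2.40663e-08.

S_3 ≈ 39.9460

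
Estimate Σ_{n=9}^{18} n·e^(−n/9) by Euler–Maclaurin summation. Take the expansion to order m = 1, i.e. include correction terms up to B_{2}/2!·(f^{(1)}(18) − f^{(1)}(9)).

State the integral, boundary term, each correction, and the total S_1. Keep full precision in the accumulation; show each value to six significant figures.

The integral term ∫_9^18 x·e^(−x/9) dx = 26.7100.
½[f(9) + f(18)] = ½[3.31091 + 2.43604] = 2.87348.
So far: 29.5835.
k=1: B_{2}/(2)! × [f^{(1)}(18) − f^{(1)}(9)] = 1/12 × (-0.135335 − 0.00000) = -0.0112779.

S_1 ≈ 29.5722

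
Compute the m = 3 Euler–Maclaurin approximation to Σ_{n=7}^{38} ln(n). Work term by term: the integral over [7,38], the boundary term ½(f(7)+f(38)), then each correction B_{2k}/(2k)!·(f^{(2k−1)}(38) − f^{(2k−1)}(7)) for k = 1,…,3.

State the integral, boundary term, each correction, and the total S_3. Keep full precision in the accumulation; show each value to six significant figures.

∫_7^38 ln(x) dx evaluates to 93.6069.
Endpoint term: (f(7) + f(38))/2 = (1.94591 + 3.63759)/2 = 2.79175.
Integral + boundary = 96.3987.
Order-1 term: 1/12 · (0.0263158 − 0.142857) = -0.00971178.
Running total after k=1: 96.3889.
Order-2 term: −1/720 · (3.64485e-05 − 0.00583090) = 8.04785e-06.
Running total after k=2: 96.3889.
Order-3 term: 1/30240 · (3.02896e-07 − 0.00142798) = -4.72114e-08.

S_3 ≈ 96.3889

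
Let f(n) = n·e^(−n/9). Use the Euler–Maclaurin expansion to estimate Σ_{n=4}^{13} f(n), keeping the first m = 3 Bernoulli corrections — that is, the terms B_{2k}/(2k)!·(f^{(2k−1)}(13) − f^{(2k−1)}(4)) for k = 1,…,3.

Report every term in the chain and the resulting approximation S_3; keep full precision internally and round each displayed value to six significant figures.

S_3 ≈ 31.0916

Integral: ∫_4^13 x·e^(−x/9) dx = 28.3144.
½[f(4) + f(13)] = ½[2.56472 + 3.06640] = 2.81556.
Running total after boundary: 31.1300.
Correction k=1: B_{2}/2! · (f^{(1)}(13) − f^{(1)}(4)) = 1/12 · (-0.104834 − 0.356211) = -0.0384205.
Partial sum through k=1: 31.0916.
Correction k=2: B_{4}/4! · (f^{(3)}(13) − f^{(3)}(4)) = −1/720 · (0.00452988 − 0.0202293) = 2.18047e-05.
Partial sum through k=2: 31.0916.
Correction k=3: B_{6}/6! · (f^{(5)}(13) − f^{(5)}(4)) = 1/30240 · (0.000127827 − 0.000445196) = -1.04950e-08.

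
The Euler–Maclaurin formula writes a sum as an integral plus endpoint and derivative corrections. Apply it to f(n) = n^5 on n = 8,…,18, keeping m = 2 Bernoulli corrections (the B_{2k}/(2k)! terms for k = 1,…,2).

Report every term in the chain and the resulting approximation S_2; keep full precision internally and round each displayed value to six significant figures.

S_2 ≈ 6.62819e+06

The integral term ∫_8^18 x^5 dx = 5.62501e+06.
Boundary: ½(f(8) + f(18)) = ½(32768.0 + 1.88957e+06) = 961168.
Integral + boundary = 6.58618e+06.
k=1: B_{2}/(2)! × [f^{(1)}(18) − f^{(1)}(8)] = 1/12 × (524880 − 20480.0) = 42033.3.
Running total after k=1: 6.62821e+06.
k=2: B_{4}/(4)! × [f^{(3)}(18) − f^{(3)}(8)] = −1/720 × (19440.0 − 3840.00) = -21.6667.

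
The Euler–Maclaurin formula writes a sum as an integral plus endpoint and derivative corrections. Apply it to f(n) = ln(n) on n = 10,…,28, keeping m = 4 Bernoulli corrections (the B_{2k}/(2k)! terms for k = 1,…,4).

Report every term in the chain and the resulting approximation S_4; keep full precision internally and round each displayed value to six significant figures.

∫_10^28 ln(x) dx evaluates to 52.2759.
Endpoint term: (f(10) + f(28))/2 = (2.30259 + 3.33220)/2 = 2.81739.
Running total after boundary: 55.0933.
Correction k=1: B_{2}/2! · (f^{(1)}(28) − f^{(1)}(10)) = 1/12 · (0.0357143 − 0.100000) = -0.00535714.
After k=1: 55.0879.
Correction k=2: B_{4}/4! · (f^{(3)}(28) − f^{(3)}(10)) = −1/720 · (9.11079e-05 − 0.00200000) = 2.65124e-06.
After k=2: 55.0879.
Correction k=3: B_{6}/6! · (f^{(5)}(28) − f^{(5)}(10)) = 1/30240 · (1.39451e-06 − 0.000240000) = -7.89039e-09.
After k=3: 55.0879.
Correction k=4: B_{8}/8! · (f^{(7)}(28) − f^{(7)}(10)) = −1/1209600 · (5.33613e-08 − 7.20000e-05) = 5.94797e-11.

S_4 ≈ 55.0879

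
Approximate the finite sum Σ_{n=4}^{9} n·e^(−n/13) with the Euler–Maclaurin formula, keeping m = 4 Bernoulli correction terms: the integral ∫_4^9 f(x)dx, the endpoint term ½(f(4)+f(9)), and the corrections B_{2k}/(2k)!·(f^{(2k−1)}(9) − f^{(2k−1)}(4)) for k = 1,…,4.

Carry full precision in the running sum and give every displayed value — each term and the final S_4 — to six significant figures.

S_4 ≈ 23.0388

The integral term ∫_4^9 x·e^(−x/13) dx = 19.3462.
Endpoint term: (f(4) + f(9))/2 = (2.94057 + 4.50378)/2 = 3.72217.
Integral + boundary = 23.0683.
Correction k=1: B_{2}/2! · (f^{(1)}(9) − f^{(1)}(4)) = 1/12 · (0.153975 − 0.508944) = -0.0295807.
Running total after k=1: 23.0388.
Correction k=2: B_{4}/4! · (f^{(3)}(9) − f^{(3)}(4)) = −1/720 · (0.00683323 − 0.0117114) = 6.77525e-06.
Running total after k=2: 23.0388.
Correction k=3: B_{6}/6! · (f^{(5)}(9) − f^{(5)}(4)) = 1/30240 · (7.54755e-05 − 0.000120777) = -1.49806e-09.
Running total after k=3: 23.0388.
Correction k=4: B_{8}/8! · (f^{(7)}(9) − f^{(7)}(4)) = −1/1209600 · (6.53951e-07 − 1.01926e-06) = 3.02012e-13.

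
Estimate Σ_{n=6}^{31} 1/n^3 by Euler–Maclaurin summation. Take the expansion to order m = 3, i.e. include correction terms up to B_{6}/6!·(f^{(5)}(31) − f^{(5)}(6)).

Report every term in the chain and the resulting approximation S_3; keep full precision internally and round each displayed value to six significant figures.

S_3 ≈ 0.0158911

Integral: ∫_6^31 1/x^3 dx = 0.0133686.
Boundary: ½(f(6) + f(31)) = ½(0.00462963 + 3.35672e-05) = 0.00233160.
Running total after boundary: 0.0157002.
k=1: B_{2}/(2)! × [f^{(1)}(31) − f^{(1)}(6)] = 1/12 × (-3.24844e-06 − (-0.00231481)) = 0.000192631.
Partial sum through k=1: 0.0158928.
k=2: B_{4}/(4)! × [f^{(3)}(31) − f^{(3)}(6)] = −1/720 × (-6.76054e-08 − (-0.00128601)) = -1.78603e-06.
Partial sum through k=2: 0.0158910.
k=3: B_{6}/(6)! × [f^{(5)}(31) − f^{(5)}(6)] = 1/30240 × (-2.95466e-09 − (-0.00150034)) = 4.96144e-08.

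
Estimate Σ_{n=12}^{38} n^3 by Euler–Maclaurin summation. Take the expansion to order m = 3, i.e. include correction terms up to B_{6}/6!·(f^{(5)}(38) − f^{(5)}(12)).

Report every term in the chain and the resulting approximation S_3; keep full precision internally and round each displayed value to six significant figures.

S_3 ≈ 544725

∫_12^38 x^3 dx evaluates to 516100.
Endpoint term: (f(12) + f(38))/2 = (1728.00 + 54872.0)/2 = 28300.0.
So far: 544400.
Correction k=1: B_{2}/2! · (f^{(1)}(38) − f^{(1)}(12)) = 1/12 · (4332.00 − 432.000) = 325.000.
After k=1: 544725.
Correction k=2: B_{4}/4! · (f^{(3)}(38) − f^{(3)}(12)) = −1/720 · (6.00000 − 6.00000) = 0.00000.
After k=2: 544725.
Correction k=3: B_{6}/6! · (f^{(5)}(38) − f^{(5)}(12)) = 1/30240 · (0.00000 − 0.00000) = 0.00000.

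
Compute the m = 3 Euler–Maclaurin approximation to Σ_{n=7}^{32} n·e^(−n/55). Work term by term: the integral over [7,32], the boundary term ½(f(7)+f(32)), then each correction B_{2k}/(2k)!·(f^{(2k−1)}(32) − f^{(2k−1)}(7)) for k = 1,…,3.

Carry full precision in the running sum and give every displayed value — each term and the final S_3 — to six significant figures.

The integral term ∫_7^32 x·e^(−x/55) dx = 328.236.
½[f(7) + f(32)] = ½[6.16345 + 17.8842] = 12.0238.
So far: 340.260.
k=1: B_{2}/(2)! × [f^{(1)}(32) − f^{(1)}(7)] = 1/12 × (0.233714 − 0.768431) = -0.0445597.
Running total after k=1: 340.215.
k=2: B_{4}/(4)! × [f^{(3)}(32) − f^{(3)}(7)] = −1/720 × (0.000446769 − 0.000836171) = 5.40836e-07.
Running total after k=2: 340.215.
k=3: B_{6}/(6)! × [f^{(5)}(32) − f^{(5)}(7)] = 1/30240 × (2.69844e-07 − 4.68865e-07) = -6.58138e-12.

S_3 ≈ 340.215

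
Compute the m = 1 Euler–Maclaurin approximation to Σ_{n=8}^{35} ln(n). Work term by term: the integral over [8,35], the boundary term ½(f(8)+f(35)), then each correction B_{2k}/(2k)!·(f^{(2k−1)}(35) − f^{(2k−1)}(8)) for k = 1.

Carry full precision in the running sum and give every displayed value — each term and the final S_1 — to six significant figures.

S_1 ≈ 83.6110

∫_8^35 ln(x) dx evaluates to 80.8016.
½[f(8) + f(35)] = ½[2.07944 + 3.55535] = 2.81739.
Running total after boundary: 83.6190.
Correction k=1: B_{2}/2! · (f^{(1)}(35) − f^{(1)}(8)) = 1/12 · (0.0285714 − 0.125000) = -0.00803571.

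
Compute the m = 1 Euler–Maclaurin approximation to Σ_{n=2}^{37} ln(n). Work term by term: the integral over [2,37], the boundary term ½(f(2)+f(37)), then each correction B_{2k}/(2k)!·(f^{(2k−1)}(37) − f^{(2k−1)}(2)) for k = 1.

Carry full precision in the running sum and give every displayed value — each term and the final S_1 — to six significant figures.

S_1 ≈ 99.3303

The integral term ∫_2^37 ln(x) dx = 97.2177.
½[f(2) + f(37)] = ½[0.693147 + 3.61092] = 2.15203.
So far: 99.3697.
Correction k=1: B_{2}/2! · (f^{(1)}(37) − f^{(1)}(2)) = 1/12 · (0.0270270 − 0.500000) = -0.0394144.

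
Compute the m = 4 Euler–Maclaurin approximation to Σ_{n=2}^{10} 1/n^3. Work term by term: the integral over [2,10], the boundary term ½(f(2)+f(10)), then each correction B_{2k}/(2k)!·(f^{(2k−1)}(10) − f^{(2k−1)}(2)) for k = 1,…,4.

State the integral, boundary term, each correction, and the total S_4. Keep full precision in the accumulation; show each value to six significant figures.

The integral term ∫_2^10 1/x^3 dx = 0.120000.
Endpoint term: (f(2) + f(10))/2 = (0.125000 + 0.00100000)/2 = 0.0630000.
Integral + boundary = 0.183000.
Correction k=1: B_{2}/2! · (f^{(1)}(10) − f^{(1)}(2)) = 1/12 · (-0.000300000 − (-0.187500)) = 0.0156000.
Running total after k=1: 0.198600.
Correction k=2: B_{4}/4! · (f^{(3)}(10) − f^{(3)}(2)) = −1/720 · (-6.00000e-05 − (-0.937500)) = -0.00130200.
Running total after k=2: 0.197298.
Correction k=3: B_{6}/6! · (f^{(5)}(10) − f^{(5)}(2)) = 1/30240 · (-2.52000e-05 − (-9.84375)) = 0.000325520.
Running total after k=3: 0.197624.
Correction k=4: B_{8}/8! · (f^{(7)}(10) − f^{(7)}(2)) = −1/1209600 · (-1.81440e-05 − (-177.188)) = -0.000146484.

S_4 ≈ 0.197477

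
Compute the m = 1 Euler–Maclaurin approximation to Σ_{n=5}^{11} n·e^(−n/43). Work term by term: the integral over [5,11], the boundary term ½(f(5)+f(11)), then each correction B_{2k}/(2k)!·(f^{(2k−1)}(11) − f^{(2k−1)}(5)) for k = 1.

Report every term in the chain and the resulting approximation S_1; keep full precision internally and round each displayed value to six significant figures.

The integral term ∫_5^11 x·e^(−x/43) dx = 39.5359.
Boundary: ½(f(5) + f(11)) = ½(4.45113 + 8.51715) = 6.48414.
Integral + boundary = 46.0200.
Order-1 term: 1/12 · (0.576213 − 0.786712) = -0.0175416.

S_1 ≈ 46.0025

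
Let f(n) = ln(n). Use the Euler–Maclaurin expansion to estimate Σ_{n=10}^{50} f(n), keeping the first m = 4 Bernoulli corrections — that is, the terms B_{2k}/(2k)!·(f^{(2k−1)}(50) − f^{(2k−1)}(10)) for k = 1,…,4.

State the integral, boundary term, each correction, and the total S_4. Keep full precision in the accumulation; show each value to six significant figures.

The integral term ∫_10^50 ln(x) dx = 132.575.
Boundary: ½(f(10) + f(50)) = ½(2.30259 + 3.91202) = 3.10730.
So far: 135.683.
Order-1 term: 1/12 · (0.0200000 − 0.100000) = -0.00666667.
Running total after k=1: 135.676.
Order-2 term: −1/720 · (1.60000e-05 − 0.00200000) = 2.75556e-06.
Running total after k=2: 135.676.
Order-3 term: 1/30240 · (7.68000e-08 − 0.000240000) = -7.93397e-09.
Running total after k=3: 135.676.
Order-4 term: −1/1209600 · (9.21600e-10 − 7.20000e-05) = 5.95230e-11.

S_4 ≈ 135.676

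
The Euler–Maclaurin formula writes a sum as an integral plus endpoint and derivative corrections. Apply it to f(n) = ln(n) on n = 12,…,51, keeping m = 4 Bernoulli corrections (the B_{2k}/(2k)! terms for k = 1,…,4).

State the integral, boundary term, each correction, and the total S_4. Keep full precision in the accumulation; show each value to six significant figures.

Integral: ∫_12^51 ln(x) dx = 131.704.
Boundary: ½(f(12) + f(51)) = ½(2.48491 + 3.93183) = 3.20837.
Integral + boundary = 134.913.
Order-1 term: 1/12 · (0.0196078 − 0.0833333) = -0.00531046.
Running total after k=1: 134.907.
Order-2 term: −1/720 · (1.50772e-05 − 0.00115741) = 1.58657e-06.
Running total after k=2: 134.907.
Order-3 term: 1/30240 · (6.95601e-08 − 9.64506e-05) = -3.18720e-09.
Running total after k=3: 134.907.
Order-4 term: −1/1209600 · (8.02308e-10 − 2.00939e-05) = 1.66113e-11.

S_4 ≈ 134.907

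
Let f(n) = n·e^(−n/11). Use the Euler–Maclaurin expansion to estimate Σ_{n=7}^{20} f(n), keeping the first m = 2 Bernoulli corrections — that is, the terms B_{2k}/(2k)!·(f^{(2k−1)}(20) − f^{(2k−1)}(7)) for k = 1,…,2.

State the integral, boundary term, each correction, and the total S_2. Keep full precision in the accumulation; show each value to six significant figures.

S_2 ≈ 52.8813

Integral: ∫_7^20 x·e^(−x/11) dx = 49.4329.
½[f(7) + f(20)] = ½[3.70449 + 3.24641] = 3.47545.
Integral + boundary = 52.9084.
k=1: B_{2}/(2)! × [f^{(1)}(20) − f^{(1)}(7)] = 1/12 × (-0.132808 − 0.192441) = -0.0271041.
After k=1: 52.8813.
k=2: B_{4}/(4)! × [f^{(3)}(20) − f^{(3)}(7)] = −1/720 × (0.00158540 − 0.0103378) = 1.21560e-05.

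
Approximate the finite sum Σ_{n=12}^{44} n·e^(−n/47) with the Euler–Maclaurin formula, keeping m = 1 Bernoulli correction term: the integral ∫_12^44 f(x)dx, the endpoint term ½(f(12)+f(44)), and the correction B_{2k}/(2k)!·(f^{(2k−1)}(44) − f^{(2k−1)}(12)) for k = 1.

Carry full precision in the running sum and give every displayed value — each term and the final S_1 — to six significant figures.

The integral term ∫_12^44 x·e^(−x/47) dx = 471.032.
½[f(12) + f(44)] = ½[9.29603 + 17.2536] = 13.2748.
So far: 484.307.
Order-1 term: 1/12 · (0.0250294 − 0.576881) = -0.0459877.

S_1 ≈ 484.261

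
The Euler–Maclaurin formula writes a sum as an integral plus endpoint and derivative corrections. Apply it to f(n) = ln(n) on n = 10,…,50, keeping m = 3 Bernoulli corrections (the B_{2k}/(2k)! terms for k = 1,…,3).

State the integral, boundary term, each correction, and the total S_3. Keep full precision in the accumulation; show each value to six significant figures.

S_3 ≈ 135.676

∫_10^50 ln(x) dx evaluates to 132.575.
Boundary: ½(f(10) + f(50)) = ½(2.30259 + 3.91202) = 3.10730.
So far: 135.683.
Correction k=1: B_{2}/2! · (f^{(1)}(50) − f^{(1)}(10)) = 1/12 · (0.0200000 − 0.100000) = -0.00666667.
Running total after k=1: 135.676.
Correction k=2: B_{4}/4! · (f^{(3)}(50) − f^{(3)}(10)) = −1/720 · (1.60000e-05 − 0.00200000) = 2.75556e-06.
Running total after k=2: 135.676.
Correction k=3: B_{6}/6! · (f^{(5)}(50) − f^{(5)}(10)) = 1/30240 · (7.68000e-08 − 0.000240000) = -7.93397e-09.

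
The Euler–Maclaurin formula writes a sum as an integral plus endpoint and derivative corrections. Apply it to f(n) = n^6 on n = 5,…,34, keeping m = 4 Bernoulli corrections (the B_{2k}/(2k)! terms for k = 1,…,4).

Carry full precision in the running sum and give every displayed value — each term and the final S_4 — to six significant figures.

∫_5^34 x^6 dx evaluates to 7.50332e+09.
Endpoint term: (f(5) + f(34))/2 = (15625.0 + 1.54480e+09)/2 = 7.72410e+08.
Running total after boundary: 8.27573e+09.
k=1: B_{2}/(2)! × [f^{(1)}(34) − f^{(1)}(5)] = 1/12 × (2.72613e+08 − 18750.0) = 2.27161e+07.
Partial sum through k=1: 8.29845e+09.
k=2: B_{4}/(4)! × [f^{(3)}(34) − f^{(3)}(5)] = −1/720 × (4.71648e+06 − 15000.0) = -6529.83.
Partial sum through k=2: 8.29844e+09.
k=3: B_{6}/(6)! × [f^{(5)}(34) − f^{(5)}(5)] = 1/30240 × (24480.0 − 3600.00) = 0.690476.
Partial sum through k=3: 8.29844e+09.
k=4: B_{8}/(8)! × [f^{(7)}(34) − f^{(7)}(5)] = −1/1209600 × (0.00000 − 0.00000) = 0.00000.

S_4 ≈ 8.29844e+09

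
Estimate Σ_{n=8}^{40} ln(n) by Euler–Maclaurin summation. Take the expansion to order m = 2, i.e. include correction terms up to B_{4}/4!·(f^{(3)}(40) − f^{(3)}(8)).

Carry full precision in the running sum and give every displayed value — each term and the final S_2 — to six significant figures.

Integral: ∫_8^40 ln(x) dx = 98.9196.
Endpoint term: (f(8) + f(40))/2 = (2.07944 + 3.68888)/2 = 2.88416.
So far: 101.804.
k=1: B_{2}/(2)! × [f^{(1)}(40) − f^{(1)}(8)] = 1/12 × (0.0250000 − 0.125000) = -0.00833333.
Running total after k=1: 101.795.
k=2: B_{4}/(4)! × [f^{(3)}(40) − f^{(3)}(8)] = −1/720 × (3.12500e-05 − 0.00390625) = 5.38194e-06.

S_2 ≈ 101.795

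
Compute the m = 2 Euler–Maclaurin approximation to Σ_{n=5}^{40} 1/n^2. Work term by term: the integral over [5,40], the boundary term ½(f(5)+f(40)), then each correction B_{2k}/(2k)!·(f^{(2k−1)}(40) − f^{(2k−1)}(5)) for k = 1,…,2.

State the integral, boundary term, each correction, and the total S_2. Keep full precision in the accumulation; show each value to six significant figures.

Integral: ∫_5^40 1/x^2 dx = 0.175000.
½[f(5) + f(40)] = ½[0.0400000 + 0.000625000] = 0.0203125.
Integral + boundary = 0.195312.
Order-1 term: 1/12 · (-3.12500e-05 − (-0.0160000)) = 0.00133073.
After k=1: 0.196643.
Order-2 term: −1/720 · (-2.34375e-07 − (-0.00768000)) = -1.06663e-05.

S_2 ≈ 0.196633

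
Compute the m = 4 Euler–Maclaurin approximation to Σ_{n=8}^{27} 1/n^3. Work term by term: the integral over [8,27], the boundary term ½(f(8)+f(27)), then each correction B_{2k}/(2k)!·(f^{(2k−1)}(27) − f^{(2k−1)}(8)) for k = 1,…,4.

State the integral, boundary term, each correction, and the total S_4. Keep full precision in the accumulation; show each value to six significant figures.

The integral term ∫_8^27 1/x^3 dx = 0.00712663.
½[f(8) + f(27)] = ½[0.00195312 + 5.08053e-05] = 0.00100197.
Integral + boundary = 0.00812859.
Correction k=1: B_{2}/2! · (f^{(1)}(27) − f^{(1)}(8)) = 1/12 · (-5.64503e-06 − (-0.000732422)) = 6.05647e-05.
After k=1: 0.00818916.
Correction k=2: B_{4}/4! · (f^{(3)}(27) − f^{(3)}(8)) = −1/720 · (-1.54870e-07 − (-0.000228882)) = -3.17676e-07.
After k=2: 0.00818884.
Correction k=3: B_{6}/6! · (f^{(5)}(27) − f^{(5)}(8)) = 1/30240 · (-8.92258e-09 − (-0.000150204)) = 4.96676e-09.
After k=3: 0.00818885.
Correction k=4: B_{8}/8! · (f^{(7)}(27) − f^{(7)}(8)) = −1/1209600 · (-8.81242e-10 − (-0.000168979)) = -1.39698e-10.

S_4 ≈ 0.00818885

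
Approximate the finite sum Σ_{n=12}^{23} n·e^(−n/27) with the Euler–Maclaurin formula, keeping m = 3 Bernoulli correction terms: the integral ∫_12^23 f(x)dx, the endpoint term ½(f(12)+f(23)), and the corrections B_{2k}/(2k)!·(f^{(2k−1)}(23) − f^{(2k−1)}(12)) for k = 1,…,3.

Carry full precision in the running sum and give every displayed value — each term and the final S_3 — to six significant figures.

S_3 ≈ 107.949

Integral: ∫_12^23 x·e^(−x/27) dx = 99.2203.
Boundary: ½(f(12) + f(23)) = ½(7.69416 + 9.81236) = 8.75326.
Running total after boundary: 107.974.
Correction k=1: B_{2}/2! · (f^{(1)}(23) − f^{(1)}(12)) = 1/12 · (0.0632036 − 0.356211) = -0.0244173.
After k=1: 107.949.
Correction k=2: B_{4}/4! · (f^{(3)}(23) − f^{(3)}(12)) = −1/720 · (0.00125714 − 0.00224770) = 1.37578e-06.
After k=2: 107.949.
Correction k=3: B_{6}/6! · (f^{(5)}(23) − f^{(5)}(12)) = 1/30240 · (3.33000e-06 − 5.49625e-06) = -7.16352e-11.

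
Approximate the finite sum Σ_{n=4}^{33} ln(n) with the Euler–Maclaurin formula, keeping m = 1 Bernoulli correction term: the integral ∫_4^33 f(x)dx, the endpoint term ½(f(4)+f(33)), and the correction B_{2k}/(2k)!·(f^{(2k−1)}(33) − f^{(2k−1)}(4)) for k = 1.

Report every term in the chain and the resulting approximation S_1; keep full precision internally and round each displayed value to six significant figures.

Integral: ∫_4^33 ln(x) dx = 80.8396.
Endpoint term: (f(4) + f(33))/2 = (1.38629 + 3.49651)/2 = 2.44140.
Running total after boundary: 83.2810.
Order-1 term: 1/12 · (0.0303030 − 0.250000) = -0.0183081.

S_1 ≈ 83.2627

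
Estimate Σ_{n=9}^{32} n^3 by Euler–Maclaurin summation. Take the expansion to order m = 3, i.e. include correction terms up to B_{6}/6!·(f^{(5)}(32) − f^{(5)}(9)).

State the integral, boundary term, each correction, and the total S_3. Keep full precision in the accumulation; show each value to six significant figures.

Integral: ∫_9^32 x^3 dx = 260504.
Boundary: ½(f(9) + f(32)) = ½(729.000 + 32768.0) = 16748.5.
Integral + boundary = 277252.
k=1: B_{2}/(2)! × [f^{(1)}(32) − f^{(1)}(9)] = 1/12 × (3072.00 − 243.000) = 235.750.
Partial sum through k=1: 277488.
k=2: B_{4}/(4)! × [f^{(3)}(32) − f^{(3)}(9)] = −1/720 × (6.00000 − 6.00000) = 0.00000.
Partial sum through k=2: 277488.
k=3: B_{6}/(6)! × [f^{(5)}(32) − f^{(5)}(9)] = 1/30240 × (0.00000 − 0.00000) = 0.00000.

S_3 ≈ 277488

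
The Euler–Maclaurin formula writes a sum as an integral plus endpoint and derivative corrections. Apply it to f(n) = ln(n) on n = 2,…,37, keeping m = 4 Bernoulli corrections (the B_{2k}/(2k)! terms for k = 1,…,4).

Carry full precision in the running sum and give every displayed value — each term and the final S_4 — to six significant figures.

S_4 ≈ 99.3306

The integral term ∫_2^37 ln(x) dx = 97.2177.
½[f(2) + f(37)] = ½[0.693147 + 3.61092] = 2.15203.
Running total after boundary: 99.3697.
Correction k=1: B_{2}/2! · (f^{(1)}(37) − f^{(1)}(2)) = 1/12 · (0.0270270 − 0.500000) = -0.0394144.
Partial sum through k=1: 99.3303.
Correction k=2: B_{4}/4! · (f^{(3)}(37) − f^{(3)}(2)) = −1/720 · (3.94843e-05 − 0.250000) = 0.000347167.
Partial sum through k=2: 99.3306.
Correction k=3: B_{6}/6! · (f^{(5)}(37) − f^{(5)}(2)) = 1/30240 · (3.46101e-07 − 0.750000) = -2.48016e-05.
Partial sum through k=3: 99.3306.
Correction k=4: B_{8}/8! · (f^{(7)}(37) − f^{(7)}(2)) = −1/1209600 · (7.58439e-09 − 5.62500) = 4.65030e-06.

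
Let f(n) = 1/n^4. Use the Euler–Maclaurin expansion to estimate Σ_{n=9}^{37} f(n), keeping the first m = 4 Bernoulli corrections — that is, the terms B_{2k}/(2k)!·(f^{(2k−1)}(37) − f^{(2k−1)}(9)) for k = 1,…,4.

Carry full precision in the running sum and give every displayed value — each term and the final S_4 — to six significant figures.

S_4 ≈ 0.000532747

The integral term ∫_9^37 1/x^4 dx = 0.000450667.
½[f(9) + f(37)] = ½[0.000152416 + 5.33572e-07] = 7.64747e-05.
Integral + boundary = 0.000527141.
Order-1 term: 1/12 · (-5.76835e-08 − (-6.77404e-05)) = 5.64022e-06.
Running total after k=1: 0.000532782.
Order-2 term: −1/720 · (-1.26406e-09 − (-2.50890e-05)) = -3.48441e-08.
Running total after k=2: 0.000532747.
Order-3 term: 1/30240 · (-5.17075e-11 − (-1.73455e-05)) = 5.73593e-10.
Running total after k=3: 0.000532747.
Order-4 term: −1/1209600 · (-3.39933e-12 − (-1.92728e-05)) = -1.59332e-11.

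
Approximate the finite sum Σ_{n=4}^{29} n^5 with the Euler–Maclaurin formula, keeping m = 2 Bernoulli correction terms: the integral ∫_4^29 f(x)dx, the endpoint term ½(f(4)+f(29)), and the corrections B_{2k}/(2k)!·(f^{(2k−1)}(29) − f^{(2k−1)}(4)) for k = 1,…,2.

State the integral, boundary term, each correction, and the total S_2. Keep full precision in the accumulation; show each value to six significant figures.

S_2 ≈ 1.09687e+08

Integral: ∫_4^29 x^5 dx = 9.91365e+07.
Boundary: ½(f(4) + f(29)) = ½(1024.00 + 2.05111e+07) = 1.02561e+07.
Running total after boundary: 1.09393e+08.
Correction k=1: B_{2}/2! · (f^{(1)}(29) − f^{(1)}(4)) = 1/12 · (3.53640e+06 − 1280.00) = 294594.
Running total after k=1: 1.09687e+08.
Correction k=2: B_{4}/4! · (f^{(3)}(29) − f^{(3)}(4)) = −1/720 · (50460.0 − 960.000) = -68.7500.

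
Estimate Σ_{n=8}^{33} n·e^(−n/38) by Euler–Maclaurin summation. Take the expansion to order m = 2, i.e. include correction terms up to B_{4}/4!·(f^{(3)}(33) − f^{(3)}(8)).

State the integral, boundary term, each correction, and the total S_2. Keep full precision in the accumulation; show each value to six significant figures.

∫_8^33 x·e^(−x/38) dx evaluates to 284.038.
½[f(8) + f(33)] = ½[6.48126 + 13.8472] = 10.1643.
Integral + boundary = 294.203.
Correction k=1: B_{2}/2! · (f^{(1)}(33) − f^{(1)}(8)) = 1/12 · (0.0552123 − 0.639598) = -0.0486988.
After k=1: 294.154.
Correction k=2: B_{4}/4! · (f^{(3)}(33) − f^{(3)}(8)) = −1/720 · (0.000619418 − 0.00156504) = 1.31336e-06.

S_2 ≈ 294.154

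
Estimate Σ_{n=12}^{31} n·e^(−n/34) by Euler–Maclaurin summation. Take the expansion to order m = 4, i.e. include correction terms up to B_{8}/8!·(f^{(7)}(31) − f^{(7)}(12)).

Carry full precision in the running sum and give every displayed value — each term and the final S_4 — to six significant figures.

Integral: ∫_12^31 x·e^(−x/34) dx = 210.885.
Endpoint term: (f(12) + f(31))/2 = (8.43142 + 12.4562)/2 = 10.4438.
Running total after boundary: 221.329.
Order-1 term: 1/12 · (0.0354542 − 0.454636) = -0.0349318.
Partial sum through k=1: 221.294.
Order-2 term: −1/720 · (0.000725851 − 0.00160889) = 1.22644e-06.
Partial sum through k=2: 221.294.
Order-3 term: 1/30240 · (1.22927e-06 − 2.44333e-06) = -4.01476e-11.
Partial sum through k=3: 221.294.
Order-4 term: −1/1209600 · (1.58359e-09 − 3.02326e-09) = 1.19020e-15.

S_4 ≈ 221.294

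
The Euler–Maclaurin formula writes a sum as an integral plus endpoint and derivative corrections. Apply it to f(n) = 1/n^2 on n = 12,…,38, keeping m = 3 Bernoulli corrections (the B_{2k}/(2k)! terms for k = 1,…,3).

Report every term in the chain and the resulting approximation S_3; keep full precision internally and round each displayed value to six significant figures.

Integral: ∫_12^38 1/x^2 dx = 0.0570175.
Boundary: ½(f(12) + f(38)) = ½(0.00694444 + 0.000692521) = 0.00381848.
So far: 0.0608360.
Order-1 term: 1/12 · (-3.64485e-05 − (-0.00115741)) = 9.34132e-05.
After k=1: 0.0609294.
Order-2 term: −1/720 · (-3.02896e-07 − (-9.64506e-05)) = -1.33539e-07.
After k=2: 0.0609293.
Order-3 term: 1/30240 · (-6.29285e-09 − (-2.00939e-05)) = 6.64272e-10.

S_3 ≈ 0.0609293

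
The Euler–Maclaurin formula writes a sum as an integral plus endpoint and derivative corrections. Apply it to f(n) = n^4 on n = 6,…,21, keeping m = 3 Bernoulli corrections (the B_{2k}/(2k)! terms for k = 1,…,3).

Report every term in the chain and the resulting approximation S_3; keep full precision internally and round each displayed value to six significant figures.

S_3 ≈ 916168

∫_6^21 x^4 dx evaluates to 815265.
Endpoint term: (f(6) + f(21))/2 = (1296.00 + 194481)/2 = 97888.5.
So far: 913154.
Correction k=1: B_{2}/2! · (f^{(1)}(21) − f^{(1)}(6)) = 1/12 · (37044.0 − 864.000) = 3015.00.
After k=1: 916168.
Correction k=2: B_{4}/4! · (f^{(3)}(21) − f^{(3)}(6)) = −1/720 · (504.000 − 144.000) = -0.500000.
After k=2: 916168.
Correction k=3: B_{6}/6! · (f^{(5)}(21) − f^{(5)}(6)) = 1/30240 · (0.00000 − 0.00000) = 0.00000.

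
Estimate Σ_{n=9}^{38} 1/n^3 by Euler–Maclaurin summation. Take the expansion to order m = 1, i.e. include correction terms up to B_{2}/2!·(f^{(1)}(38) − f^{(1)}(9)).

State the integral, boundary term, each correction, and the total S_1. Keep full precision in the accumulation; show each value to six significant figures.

S_1 ≈ 0.00655955

∫_9^38 1/x^3 dx evaluates to 0.00582658.
Endpoint term: (f(9) + f(38))/2 = (0.00137174 + 1.82242e-05)/2 = 0.000694983.
So far: 0.00652156.
Order-1 term: 1/12 · (-1.43876e-06 − (-0.000457247)) = 3.79841e-05.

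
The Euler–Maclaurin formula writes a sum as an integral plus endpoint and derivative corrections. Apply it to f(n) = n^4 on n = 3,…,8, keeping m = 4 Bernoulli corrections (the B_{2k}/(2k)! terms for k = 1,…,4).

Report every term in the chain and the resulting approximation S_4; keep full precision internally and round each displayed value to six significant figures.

The integral term ∫_3^8 x^4 dx = 6505.00.
Boundary: ½(f(3) + f(8)) = ½(81.0000 + 4096.00) = 2088.50.
Integral + boundary = 8593.50.
Correction k=1: B_{2}/2! · (f^{(1)}(8) − f^{(1)}(3)) = 1/12 · (2048.00 − 108.000) = 161.667.
Partial sum through k=1: 8755.17.
Correction k=2: B_{4}/4! · (f^{(3)}(8) − f^{(3)}(3)) = −1/720 · (192.000 − 72.0000) = -0.166667.
Partial sum through k=2: 8755.00.
Correction k=3: B_{6}/6! · (f^{(5)}(8) − f^{(5)}(3)) = 1/30240 · (0.00000 − 0.00000) = 0.00000.
Partial sum through k=3: 8755.00.
Correction k=4: B_{8}/8! · (f^{(7)}(8) − f^{(7)}(3)) = −1/1209600 · (0.00000 − 0.00000) = 0.00000.

S_4 ≈ 8755.00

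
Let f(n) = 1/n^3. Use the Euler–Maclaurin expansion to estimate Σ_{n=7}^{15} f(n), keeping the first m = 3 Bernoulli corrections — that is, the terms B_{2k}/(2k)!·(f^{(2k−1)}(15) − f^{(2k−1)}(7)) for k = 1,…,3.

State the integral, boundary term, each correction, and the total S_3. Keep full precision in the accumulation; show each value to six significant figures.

The integral term ∫_7^15 1/x^3 dx = 0.00798186.
½[f(7) + f(15)] = ½[0.00291545 + 0.000296296] = 0.00160587.
Running total after boundary: 0.00958773.
Correction k=1: B_{2}/2! · (f^{(1)}(15) − f^{(1)}(7)) = 1/12 · (-5.92593e-05 − (-0.00124948)) = 9.91850e-05.
Running total after k=1: 0.00968692.
Correction k=2: B_{4}/4! · (f^{(3)}(15) − f^{(3)}(7)) = −1/720 · (-5.26749e-06 − (-0.000509992)) = -7.01006e-07.
Running total after k=2: 0.00968622.
Correction k=3: B_{6}/6! · (f^{(5)}(15) − f^{(5)}(7)) = 1/30240 · (-9.83265e-07 − (-0.000437136)) = 1.44230e-08.

S_3 ≈ 0.00968623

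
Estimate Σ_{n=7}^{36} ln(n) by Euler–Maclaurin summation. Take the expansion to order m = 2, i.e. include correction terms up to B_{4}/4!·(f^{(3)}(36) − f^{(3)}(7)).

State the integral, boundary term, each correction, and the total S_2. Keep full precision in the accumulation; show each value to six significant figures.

S_2 ≈ 89.1404

Integral: ∫_7^36 ln(x) dx = 86.3853.
½[f(7) + f(36)] = ½[1.94591 + 3.58352] = 2.76471.
So far: 89.1500.
Order-1 term: 1/12 · (0.0277778 − 0.142857) = -0.00958995.
Partial sum through k=1: 89.1404.
Order-2 term: −1/720 · (4.28669e-05 − 0.00583090) = 8.03894e-06.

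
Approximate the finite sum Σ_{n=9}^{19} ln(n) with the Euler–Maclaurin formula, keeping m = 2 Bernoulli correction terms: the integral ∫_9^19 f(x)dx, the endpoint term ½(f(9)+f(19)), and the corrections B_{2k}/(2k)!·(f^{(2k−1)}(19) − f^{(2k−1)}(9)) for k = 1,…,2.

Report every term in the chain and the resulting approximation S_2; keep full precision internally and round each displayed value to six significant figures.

Integral: ∫_9^19 ln(x) dx = 26.1693.
Boundary: ½(f(9) + f(19)) = ½(2.19722 + 2.94444) = 2.57083.
Running total after boundary: 28.7402.
Correction k=1: B_{2}/2! · (f^{(1)}(19) − f^{(1)}(9)) = 1/12 · (0.0526316 − 0.111111) = -0.00487329.
Partial sum through k=1: 28.7353.
Correction k=2: B_{4}/4! · (f^{(3)}(19) − f^{(3)}(9)) = −1/720 · (0.000291588 − 0.00274348) = 3.40541e-06.

S_2 ≈ 28.7353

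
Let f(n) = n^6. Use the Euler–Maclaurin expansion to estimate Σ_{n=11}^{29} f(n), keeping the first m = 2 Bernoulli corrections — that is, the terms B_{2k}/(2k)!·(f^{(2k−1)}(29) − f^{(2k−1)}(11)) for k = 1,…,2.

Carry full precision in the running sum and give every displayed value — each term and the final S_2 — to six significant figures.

S_2 ≈ 2.76995e+09

Integral: ∫_11^29 x^6 dx = 2.46148e+09.
Boundary: ½(f(11) + f(29)) = ½(1.77156e+06 + 5.94823e+08) = 2.98297e+08.
Integral + boundary = 2.75978e+09.
Order-1 term: 1/12 · (1.23067e+08 − 966306) = 1.01750e+07.
Partial sum through k=1: 2.76996e+09.
Order-2 term: −1/720 · (2.92668e+06 − 159720) = -3843.00.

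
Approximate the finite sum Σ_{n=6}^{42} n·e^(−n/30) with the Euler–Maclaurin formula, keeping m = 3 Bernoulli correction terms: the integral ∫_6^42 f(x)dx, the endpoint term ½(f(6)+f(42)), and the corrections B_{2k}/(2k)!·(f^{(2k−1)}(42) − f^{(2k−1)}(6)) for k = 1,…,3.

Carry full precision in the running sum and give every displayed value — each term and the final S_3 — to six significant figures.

S_3 ≈ 359.152

∫_6^42 x·e^(−x/30) dx evaluates to 351.580.
Boundary: ½(f(6) + f(42)) = ½(4.91238 + 10.3571) = 7.63473.
Running total after boundary: 359.214.
Correction k=1: B_{2}/2! · (f^{(1)}(42) − f^{(1)}(6)) = 1/12 · (-0.0986388 − 0.654985) = -0.0628019.
Partial sum through k=1: 359.152.
Correction k=2: B_{4}/4! · (f^{(3)}(42) − f^{(3)}(6)) = −1/720 · (0.000438395 − 0.00254716) = 2.92884e-06.
Partial sum through k=2: 359.152.
Correction k=3: B_{6}/6! · (f^{(5)}(42) − f^{(5)}(6)) = 1/30240 · (1.09599e-06 − 4.85174e-06) = -1.24198e-10.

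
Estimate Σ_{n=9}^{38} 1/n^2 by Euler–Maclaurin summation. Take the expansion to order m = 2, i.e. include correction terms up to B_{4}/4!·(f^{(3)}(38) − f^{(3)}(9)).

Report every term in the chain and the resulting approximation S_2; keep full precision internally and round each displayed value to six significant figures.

S_2 ≈ 0.0915394

∫_9^38 1/x^2 dx evaluates to 0.0847953.
Boundary: ½(f(9) + f(38)) = ½(0.0123457 + 0.000692521) = 0.00651910.
Running total after boundary: 0.0913144.
Order-1 term: 1/12 · (-3.64485e-05 − (-0.00274348)) = 0.000225586.
Partial sum through k=1: 0.0915400.
Order-2 term: −1/720 · (-3.02896e-07 − (-0.000406442)) = -5.64082e-07.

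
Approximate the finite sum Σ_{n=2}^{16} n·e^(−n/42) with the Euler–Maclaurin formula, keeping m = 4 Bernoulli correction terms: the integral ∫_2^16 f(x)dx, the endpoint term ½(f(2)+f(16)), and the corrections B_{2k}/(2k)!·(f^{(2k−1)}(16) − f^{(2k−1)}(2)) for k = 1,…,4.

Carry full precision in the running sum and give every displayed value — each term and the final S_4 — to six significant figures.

∫_2^16 x·e^(−x/42) dx evaluates to 97.7618.
Endpoint term: (f(2) + f(16))/2 = (1.90699 + 10.9314)/2 = 6.41918.
So far: 104.181.
k=1: B_{2}/(2)! × [f^{(1)}(16) − f^{(1)}(2)] = 1/12 × (0.422940 − 0.908092) = -0.0404294.
After k=1: 104.141.
k=2: B_{4}/(4)! × [f^{(3)}(16) − f^{(3)}(2)] = −1/720 × (0.00101438 − 0.00159585) = 8.07607e-07.
After k=2: 104.141.
k=3: B_{6}/(6)! × [f^{(5)}(16) − f^{(5)}(2)] = 1/30240 × (1.01417e-06 − 1.51753e-06) = -1.66455e-11.
After k=3: 104.141.
k=4: B_{8}/(8)! × [f^{(7)}(16) − f^{(7)}(2)] = −1/1209600 × (8.23862e-10 − 1.20769e-09) = 3.17322e-16.

S_4 ≈ 104.141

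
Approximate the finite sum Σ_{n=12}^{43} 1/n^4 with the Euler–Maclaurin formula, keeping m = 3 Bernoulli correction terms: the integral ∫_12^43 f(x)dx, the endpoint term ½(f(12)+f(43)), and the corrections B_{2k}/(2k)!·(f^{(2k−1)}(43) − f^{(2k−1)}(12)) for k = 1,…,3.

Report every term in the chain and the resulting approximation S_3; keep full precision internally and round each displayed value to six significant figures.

S_3 ≈ 0.000214300

The integral term ∫_12^43 1/x^4 dx = 0.000188709.
Endpoint term: (f(12) + f(43))/2 = (4.82253e-05 + 2.92500e-07)/2 = 2.42589e-05.
Running total after boundary: 0.000212968.
Order-1 term: 1/12 · (-2.72093e-08 − (-1.60751e-05)) = 1.33732e-06.
Running total after k=1: 0.000214305.
Order-2 term: −1/720 · (-4.41471e-10 − (-3.34898e-06)) = -4.65075e-09.
Running total after k=2: 0.000214300.
Order-3 term: 1/30240 · (-1.33707e-11 − (-1.30238e-06)) = 4.30677e-11.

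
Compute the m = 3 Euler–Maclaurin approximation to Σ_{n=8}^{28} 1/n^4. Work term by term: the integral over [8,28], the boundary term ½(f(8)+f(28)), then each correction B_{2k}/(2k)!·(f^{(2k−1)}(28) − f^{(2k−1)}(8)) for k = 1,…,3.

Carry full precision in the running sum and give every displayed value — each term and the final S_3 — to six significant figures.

S_3 ≈ 0.000768816

The integral term ∫_8^28 1/x^4 dx = 0.000635857.
½[f(8) + f(28)] = ½[0.000244141 + 1.62693e-06] = 0.000122884.
Running total after boundary: 0.000758741.
Correction k=1: B_{2}/2! · (f^{(1)}(28) − f^{(1)}(8)) = 1/12 · (-2.32418e-07 − (-0.000122070)) = 1.01532e-05.
Running total after k=1: 0.000768894.
Correction k=2: B_{4}/4! · (f^{(3)}(28) − f^{(3)}(8)) = −1/720 · (-8.89355e-09 − (-5.72205e-05)) = -7.94605e-08.
Running total after k=2: 0.000768814.
Correction k=3: B_{6}/6! · (f^{(5)}(28) − f^{(5)}(8)) = 1/30240 · (-6.35253e-10 − (-5.00679e-05)) = 1.65566e-09.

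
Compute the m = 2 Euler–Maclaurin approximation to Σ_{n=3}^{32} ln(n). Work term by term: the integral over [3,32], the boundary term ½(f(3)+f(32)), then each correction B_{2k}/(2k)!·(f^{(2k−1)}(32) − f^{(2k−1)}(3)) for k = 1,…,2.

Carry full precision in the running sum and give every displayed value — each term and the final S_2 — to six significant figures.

S_2 ≈ 80.8648

∫_3^32 ln(x) dx evaluates to 78.6077.
Endpoint term: (f(3) + f(32))/2 = (1.09861 + 3.46574)/2 = 2.28217.
So far: 80.8899.
k=1: B_{2}/(2)! × [f^{(1)}(32) − f^{(1)}(3)] = 1/12 × (0.0312500 − 0.333333) = -0.0251736.
Running total after k=1: 80.8647.
k=2: B_{4}/(4)! × [f^{(3)}(32) − f^{(3)}(3)] = −1/720 × (6.10352e-05 − 0.0740741) = 0.000102796.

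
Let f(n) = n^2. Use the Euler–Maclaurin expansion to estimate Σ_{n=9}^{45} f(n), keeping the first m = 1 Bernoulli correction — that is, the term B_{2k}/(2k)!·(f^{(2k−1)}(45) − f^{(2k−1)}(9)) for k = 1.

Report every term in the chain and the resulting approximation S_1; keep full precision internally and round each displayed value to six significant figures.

S_1 ≈ 31191.0

The integral term ∫_9^45 x^2 dx = 30132.0.
Boundary: ½(f(9) + f(45)) = ½(81.0000 + 2025.00) = 1053.00.
Integral + boundary = 31185.0.
Correction k=1: B_{2}/2! · (f^{(1)}(45) − f^{(1)}(9)) = 1/12 · (90.0000 − 18.0000) = 6.00000.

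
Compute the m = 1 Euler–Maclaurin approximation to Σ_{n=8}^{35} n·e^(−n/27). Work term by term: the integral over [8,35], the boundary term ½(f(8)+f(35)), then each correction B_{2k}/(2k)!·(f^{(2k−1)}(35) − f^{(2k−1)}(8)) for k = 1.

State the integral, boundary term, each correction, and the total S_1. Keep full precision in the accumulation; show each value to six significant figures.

Integral: ∫_8^35 x·e^(−x/27) dx = 244.760.
Boundary: ½(f(8) + f(35)) = ½(5.94854 + 9.57401) = 7.76127.
Integral + boundary = 252.521.
Correction k=1: B_{2}/2! · (f^{(1)}(35) − f^{(1)}(8)) = 1/12 · (-0.0810498 − 0.523251) = -0.0503584.

S_1 ≈ 252.471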